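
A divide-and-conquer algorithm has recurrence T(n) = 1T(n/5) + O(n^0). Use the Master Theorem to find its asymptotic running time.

Master Theorem for T(n) = 1T(n/5) + O(n^0):

a = 1, b = 5, c = 0
log_b(a) = log_5(1) = 0.0000

Case 2: c = 0 = log_5(1) = 0.0000
T(n) = O(n^0 log n) = O(log n)

For T(n) = 1T(n/5) + O(n^0): log_5(1) = 0.0000. This is Case 2 of the Master Theorem (c = log_b(a), equal work at all levels), giving O(log n).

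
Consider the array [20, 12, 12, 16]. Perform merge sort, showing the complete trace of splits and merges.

Merge sort trace:

Split: [20, 12, 12, 16] -> [20, 12] and [12, 16]
  Split: [20, 12] -> [20] and [12]
  Merge: [20] + [12] -> [12, 20]
  Split: [12, 16] -> [12] and [16]
  Merge: [12] + [16] -> [12, 16]
Merge: [12, 20] + [12, 16] -> [12, 12, 16, 20]

Final sorted array: [12, 12, 16, 20]

The merge sort proceeds by recursively splitting the array and merging sorted halves.
After all merges, the sorted array is [12, 12, 16, 20].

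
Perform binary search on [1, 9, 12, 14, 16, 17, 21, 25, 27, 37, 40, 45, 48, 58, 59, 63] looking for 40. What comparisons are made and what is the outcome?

Binary search for 40 in [1, 9, 12, 14, 16, 17, 21, 25, 27, 37, 40, 45, 48, 58, 59, 63]:

lo=0, hi=15, mid=7, arr[mid]=25 -> 25 < 40, search right half
lo=8, hi=15, mid=11, arr[mid]=45 -> 45 > 40, search left half
lo=8, hi=10, mid=9, arr[mid]=37 -> 37 < 40, search right half
lo=10, hi=10, mid=10, arr[mid]=40 -> Found target at index 10!

Binary search finds 40 at index 10 after 4 comparisons. The search repeatedly halves the search space by comparing with the middle element.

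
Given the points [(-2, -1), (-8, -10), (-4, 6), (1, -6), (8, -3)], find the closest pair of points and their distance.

Computing all pairwise distances among 5 points:

d((-2, -1), (-8, -10)) = 10.8167
d((-2, -1), (-4, 6)) = 7.2801
d((-2, -1), (1, -6)) = 5.831 <-- minimum
d((-2, -1), (8, -3)) = 10.198
d((-8, -10), (-4, 6)) = 16.4924
d((-8, -10), (1, -6)) = 9.8489
d((-8, -10), (8, -3)) = 17.4642
d((-4, 6), (1, -6)) = 13.0
d((-4, 6), (8, -3)) = 15.0
d((1, -6), (8, -3)) = 7.6158

Closest pair: (-2, -1) and (1, -6) with distance 5.831

The closest pair is (-2, -1) and (1, -6) with Euclidean distance 5.831. For 5 points, brute-force pairwise comparison is shown above. For large n, the divide-and-conquer algorithm (sort by x, recurse on halves, check the dividing strip) achieves O(n log n).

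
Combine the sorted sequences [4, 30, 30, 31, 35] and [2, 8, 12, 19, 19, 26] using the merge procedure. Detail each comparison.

Merging process:

Compare 4 vs 2: take 2 from right. Merged: [2]
Compare 4 vs 8: take 4 from left. Merged: [2, 4]
Compare 30 vs 8: take 8 from right. Merged: [2, 4, 8]
Compare 30 vs 12: take 12 from right. Merged: [2, 4, 8, 12]
Compare 30 vs 19: take 19 from right. Merged: [2, 4, 8, 12, 19]
Compare 30 vs 19: take 19 from right. Merged: [2, 4, 8, 12, 19, 19]
Compare 30 vs 26: take 26 from right. Merged: [2, 4, 8, 12, 19, 19, 26]
Append remaining from left: [30, 30, 31, 35]. Merged: [2, 4, 8, 12, 19, 19, 26, 30, 30, 31, 35]

Final merged array: [2, 4, 8, 12, 19, 19, 26, 30, 30, 31, 35]
Total comparisons: 7

The merged array is [2, 4, 8, 12, 19, 19, 26, 30, 30, 31, 35], requiring 7 comparisons. The merge step runs in O(n) time where n is the total number of elements.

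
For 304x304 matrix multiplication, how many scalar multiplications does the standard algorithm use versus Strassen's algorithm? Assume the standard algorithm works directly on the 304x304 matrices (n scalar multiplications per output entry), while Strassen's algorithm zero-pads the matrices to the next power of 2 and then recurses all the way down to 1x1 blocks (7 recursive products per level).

Matrix multiplication for 304x304 matrices:

Strassen's algorithm requires power-of-2 dimensions. Pad 304x304 to 512x512 (next power of 2).

Standard algorithm: 304^3 = 28094464 multiplications
Strassen's algorithm: 7^(log2(512)) = 7^9 = 40353607 multiplications
Difference: 28094464 - 40353607 = -12259143 (Strassen uses MORE here due to padding overhead — for small or just-over-power-of-2 n, padding can outweigh the per-level savings)

Standard: 28094464 multiplications (304^3). Strassen: 40353607 multiplications (7^9, after padding to 512x512). Strassen reduces 8 recursive multiplications to 7 at each level.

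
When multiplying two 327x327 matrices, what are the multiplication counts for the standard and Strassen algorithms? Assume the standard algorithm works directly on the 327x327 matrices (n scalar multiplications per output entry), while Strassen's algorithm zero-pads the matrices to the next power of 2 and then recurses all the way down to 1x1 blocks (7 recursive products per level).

Matrix multiplication for 327x327 matrices:

Strassen's algorithm requires power-of-2 dimensions. Pad 327x327 to 512x512 (next power of 2).

Standard algorithm: 327^3 = 34965783 multiplications
Strassen's algorithm: 7^(log2(512)) = 7^9 = 40353607 multiplications
Difference: 34965783 - 40353607 = -5387824 (Strassen uses MORE here due to padding overhead — for small or just-over-power-of-2 n, padding can outweigh the per-level savings)

Standard: 34965783 multiplications (327^3). Strassen: 40353607 multiplications (7^9, after padding to 512x512). Strassen reduces 8 recursive multiplications to 7 at each level.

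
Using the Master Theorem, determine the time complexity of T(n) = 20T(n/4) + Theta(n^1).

Master Theorem for T(n) = 20T(n/4) + O(n^1):

a = 20, b = 4, c = 1
log_b(a) = log_4(20) = 2.1610

Case 1: c = 1 < log_4(20) = 2.1610
T(n) = O(n^(log_4 20))

For T(n) = 20T(n/4) + O(n^1): log_4(20) = 2.1610. This is Case 1 of the Master Theorem (c < log_b(a), work dominated by leaves), giving O(n^(log_4 20)).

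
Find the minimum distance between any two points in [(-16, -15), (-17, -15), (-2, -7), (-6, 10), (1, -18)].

Computing all pairwise distances among 5 points:

d((-16, -15), (-17, -15)) = 1.0 <-- minimum
d((-16, -15), (-2, -7)) = 16.1245
d((-16, -15), (-6, 10)) = 26.9258
d((-16, -15), (1, -18)) = 17.2627
d((-17, -15), (-2, -7)) = 17.0
d((-17, -15), (-6, 10)) = 27.313
d((-17, -15), (1, -18)) = 18.2483
d((-2, -7), (-6, 10)) = 17.4642
d((-2, -7), (1, -18)) = 11.4018
d((-6, 10), (1, -18)) = 28.8617

Closest pair: (-16, -15) and (-17, -15) with distance 1.0

The closest pair is (-16, -15) and (-17, -15) with Euclidean distance 1.0. For 5 points, brute-force pairwise comparison is shown above. For large n, the divide-and-conquer algorithm (sort by x, recurse on halves, check the dividing strip) achieves O(n log n).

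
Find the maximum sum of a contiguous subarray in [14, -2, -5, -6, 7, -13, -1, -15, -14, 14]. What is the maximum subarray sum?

Using Kadane's algorithm on [14, -2, -5, -6, 7, -13, -1, -15, -14, 14]:

Scanning through the array:
Position 1 (value -2): max_ending_here = 12, max_so_far = 14
Position 2 (value -5): max_ending_here = 7, max_so_far = 14
Position 3 (value -6): max_ending_here = 1, max_so_far = 14
Position 4 (value 7): max_ending_here = 8, max_so_far = 14
Position 5 (value -13): max_ending_here = -5, max_so_far = 14
Position 6 (value -1): max_ending_here = -1, max_so_far = 14
Position 7 (value -15): max_ending_here = -15, max_so_far = 14
Position 8 (value -14): max_ending_here = -14, max_so_far = 14
Position 9 (value 14): max_ending_here = 14, max_so_far = 14

Maximum subarray: [14]
Maximum sum: 14

The maximum subarray is [14] with sum 14. This subarray runs from index 0 to index 0.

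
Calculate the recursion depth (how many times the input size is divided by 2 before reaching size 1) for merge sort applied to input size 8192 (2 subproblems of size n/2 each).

For divide and conquer with division factor 2:

Problem sizes at each level:
Level 0: 8192
Level 1: 4096
Level 2: 2048
Level 3: 1024
Level 4: 512
Level 5: 256
Level 6: 128
Level 7: 64
Level 8: 32
Level 9: 16
Level 10: 8
Level 11: 4
Level 12: 2
Level 13: 1

The root is level 0 and the size-1 base case is level 13 (the tree spans levels 0 through 13, i.e. 14 levels counting the root), so the depth is the number of divisions: log_2(8192) = 13

The recursion tree depth is log_2(8192) = 13. At each level, the problem size is divided by 2, so it takes 13 divisions to reduce to a base case of size 1. The algorithm makes 2 recursive calls at each level.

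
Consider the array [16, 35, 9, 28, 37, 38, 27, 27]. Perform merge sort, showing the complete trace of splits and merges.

Merge sort trace:

Split: [16, 35, 9, 28, 37, 38, 27, 27] -> [16, 35, 9, 28] and [37, 38, 27, 27]
  Split: [16, 35, 9, 28] -> [16, 35] and [9, 28]
    Split: [16, 35] -> [16] and [35]
    Merge: [16] + [35] -> [16, 35]
    Split: [9, 28] -> [9] and [28]
    Merge: [9] + [28] -> [9, 28]
  Merge: [16, 35] + [9, 28] -> [9, 16, 28, 35]
  Split: [37, 38, 27, 27] -> [37, 38] and [27, 27]
    Split: [37, 38] -> [37] and [38]
    Merge: [37] + [38] -> [37, 38]
    Split: [27, 27] -> [27] and [27]
    Merge: [27] + [27] -> [27, 27]
  Merge: [37, 38] + [27, 27] -> [27, 27, 37, 38]
Merge: [9, 16, 28, 35] + [27, 27, 37, 38] -> [9, 16, 27, 27, 28, 35, 37, 38]

Final sorted array: [9, 16, 27, 27, 28, 35, 37, 38]

The merge sort proceeds by recursively splitting the array and merging sorted halves.
After all merges, the sorted array is [9, 16, 27, 27, 28, 35, 37, 38].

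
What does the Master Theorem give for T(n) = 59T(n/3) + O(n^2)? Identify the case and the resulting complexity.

Master Theorem for T(n) = 59T(n/3) + O(n^2):

a = 59, b = 3, c = 2
log_b(a) = log_3(59) = 3.7115

Case 1: c = 2 < log_3(59) = 3.7115
T(n) = O(n^(log_3 59))

For T(n) = 59T(n/3) + O(n^2): log_3(59) = 3.7115. This is Case 1 of the Master Theorem (c < log_b(a), work dominated by leaves), giving O(n^(log_3 59)).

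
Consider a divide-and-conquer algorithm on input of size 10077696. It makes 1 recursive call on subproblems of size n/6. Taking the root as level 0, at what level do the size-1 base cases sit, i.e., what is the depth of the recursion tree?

For divide and conquer with division factor 6:

Problem sizes at each level:
Level 0: 10077696
Level 1: 1679616
Level 2: 279936
Level 3: 46656
Level 4: 7776
Level 5: 1296
Level 6: 216
Level 7: 36
Level 8: 6
Level 9: 1

The root is level 0 and the size-1 base case is level 9 (the tree spans levels 0 through 9, i.e. 10 levels counting the root), so the depth is the number of divisions: log_6(10077696) = 9

The recursion tree depth is log_6(10077696) = 9. At each level, the problem size is divided by 6, so it takes 9 divisions to reduce to a base case of size 1. The algorithm makes 1 recursive call at each level.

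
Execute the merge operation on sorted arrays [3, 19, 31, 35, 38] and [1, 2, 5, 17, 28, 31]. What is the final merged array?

Merging process:

Compare 3 vs 1: take 1 from right. Merged: [1]
Compare 3 vs 2: take 2 from right. Merged: [1, 2]
Compare 3 vs 5: take 3 from left. Merged: [1, 2, 3]
Compare 19 vs 5: take 5 from right. Merged: [1, 2, 3, 5]
Compare 19 vs 17: take 17 from right. Merged: [1, 2, 3, 5, 17]
Compare 19 vs 28: take 19 from left. Merged: [1, 2, 3, 5, 17, 19]
Compare 31 vs 28: take 28 from right. Merged: [1, 2, 3, 5, 17, 19, 28]
Compare 31 vs 31: take 31 from left. Merged: [1, 2, 3, 5, 17, 19, 28, 31]
Compare 35 vs 31: take 31 from right. Merged: [1, 2, 3, 5, 17, 19, 28, 31, 31]
Append remaining from left: [35, 38]. Merged: [1, 2, 3, 5, 17, 19, 28, 31, 31, 35, 38]

Final merged array: [1, 2, 3, 5, 17, 19, 28, 31, 31, 35, 38]
Total comparisons: 9

The merged array is [1, 2, 3, 5, 17, 19, 28, 31, 31, 35, 38], requiring 9 comparisons. The merge step runs in O(n) time where n is the total number of elements.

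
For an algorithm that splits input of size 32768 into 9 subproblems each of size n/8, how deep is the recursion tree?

For divide and conquer with division factor 8:

Problem sizes at each level:
Level 0: 32768
Level 1: 4096
Level 2: 512
Level 3: 64
Level 4: 8
Level 5: 1

The root is level 0 and the size-1 base case is level 5 (the tree spans levels 0 through 5, i.e. 6 levels counting the root), so the depth is the number of divisions: log_8(32768) = 5

The recursion tree depth is log_8(32768) = 5. At each level, the problem size is divided by 8, so it takes 5 divisions to reduce to a base case of size 1. The algorithm makes 9 recursive calls at each level.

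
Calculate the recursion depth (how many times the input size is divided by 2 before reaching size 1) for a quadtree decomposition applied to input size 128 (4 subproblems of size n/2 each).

For divide and conquer with division factor 2:

Problem sizes at each level:
Level 0: 128
Level 1: 64
Level 2: 32
Level 3: 16
Level 4: 8
Level 5: 4
Level 6: 2
Level 7: 1

The root is level 0 and the size-1 base case is level 7 (the tree spans levels 0 through 7, i.e. 8 levels counting the root), so the depth is the number of divisions: log_2(128) = 7

The recursion tree depth is log_2(128) = 7. At each level, the problem size is divided by 2, so it takes 7 divisions to reduce to a base case of size 1. The algorithm makes 4 recursive calls at each level.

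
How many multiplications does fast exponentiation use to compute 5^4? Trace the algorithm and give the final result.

Computing 5^4 by squaring (build up from 5^1; each line after the first costs one multiplication):

5^1 = 5
5^2 = (5^1)^2 = 5^2 = 25
5^4 = (5^2)^2 = 25^2 = 625

Result: 625
Multiplications needed: 2 (2 lines after 5^1)

5^4 = 625. Using exponentiation by squaring, this requires 2 multiplications. The key idea: if the exponent is even, square the half-power; if odd, multiply by the base once.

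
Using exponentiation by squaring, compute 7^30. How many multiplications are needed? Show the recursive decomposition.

Computing 7^30 by squaring (build up from 7^1; each line after the first costs one multiplication):

7^1 = 7
7^2 = (7^1)^2 = 7^2 = 49
7^3 = 7 * 7^2 = 7 * 49 = 343
7^6 = (7^3)^2 = 343^2 = 117649
7^7 = 7 * 7^6 = 7 * 117649 = 823543
7^14 = (7^7)^2 = 823543^2 = 678223072849
7^15 = 7 * 7^14 = 7 * 678223072849 = 4747561509943
7^30 = (7^15)^2 = 4747561509943^2 = 22539340290692258087863249

Result: 22539340290692258087863249
Multiplications needed: 7 (7 lines after 7^1)

7^30 = 22539340290692258087863249. Using exponentiation by squaring, this requires 7 multiplications. The key idea: if the exponent is even, square the half-power; if odd, multiply by the base once.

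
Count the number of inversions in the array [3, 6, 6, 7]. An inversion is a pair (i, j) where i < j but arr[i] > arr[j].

Finding inversions in [3, 6, 6, 7]:


Total inversions: 0

The array has 0 inversions. It is already sorted.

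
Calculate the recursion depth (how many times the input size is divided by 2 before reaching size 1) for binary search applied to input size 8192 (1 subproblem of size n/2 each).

For divide and conquer with division factor 2:

Problem sizes at each level:
Level 0: 8192
Level 1: 4096
Level 2: 2048
Level 3: 1024
Level 4: 512
Level 5: 256
Level 6: 128
Level 7: 64
Level 8: 32
Level 9: 16
Level 10: 8
Level 11: 4
Level 12: 2
Level 13: 1

The root is level 0 and the size-1 base case is level 13 (the tree spans levels 0 through 13, i.e. 14 levels counting the root), so the depth is the number of divisions: log_2(8192) = 13

The recursion tree depth is log_2(8192) = 13. At each level, the problem size is divided by 2, so it takes 13 divisions to reduce to a base case of size 1. The algorithm makes 1 recursive call at each level.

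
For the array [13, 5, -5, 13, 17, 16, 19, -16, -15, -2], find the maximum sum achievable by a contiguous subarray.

Using Kadane's algorithm on [13, 5, -5, 13, 17, 16, 19, -16, -15, -2]:

Scanning through the array:
Position 1 (value 5): max_ending_here = 18, max_so_far = 18
Position 2 (value -5): max_ending_here = 13, max_so_far = 18
Position 3 (value 13): max_ending_here = 26, max_so_far = 26
Position 4 (value 17): max_ending_here = 43, max_so_far = 43
Position 5 (value 16): max_ending_here = 59, max_so_far = 59
Position 6 (value 19): max_ending_here = 78, max_so_far = 78
Position 7 (value -16): max_ending_here = 62, max_so_far = 78
Position 8 (value -15): max_ending_here = 47, max_so_far = 78
Position 9 (value -2): max_ending_here = 45, max_so_far = 78

Maximum subarray: [13, 5, -5, 13, 17, 16, 19]
Maximum sum: 78

The maximum subarray is [13, 5, -5, 13, 17, 16, 19] with sum 78. This subarray runs from index 0 to index 6.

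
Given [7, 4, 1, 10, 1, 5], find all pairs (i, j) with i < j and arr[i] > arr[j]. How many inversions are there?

Finding inversions in [7, 4, 1, 10, 1, 5]:

(0, 1): arr[0]=7 > arr[1]=4
(0, 2): arr[0]=7 > arr[2]=1
(0, 4): arr[0]=7 > arr[4]=1
(0, 5): arr[0]=7 > arr[5]=5
(1, 2): arr[1]=4 > arr[2]=1
(1, 4): arr[1]=4 > arr[4]=1
(3, 4): arr[3]=10 > arr[4]=1
(3, 5): arr[3]=10 > arr[5]=5

Total inversions: 8

The array has 8 inversion(s): (0,1), (0,2), (0,4), (0,5), (1,2), (1,4), (3,4), (3,5). Each pair (i,j) satisfies i < j and arr[i] > arr[j].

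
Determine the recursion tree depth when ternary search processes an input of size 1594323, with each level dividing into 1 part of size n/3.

For divide and conquer with division factor 3:

Problem sizes at each level:
Level 0: 1594323
Level 1: 531441
Level 2: 177147
Level 3: 59049
Level 4: 19683
Level 5: 6561
Level 6: 2187
Level 7: 729
Level 8: 243
Level 9: 81
Level 10: 27
Level 11: 9
Level 12: 3
Level 13: 1

The root is level 0 and the size-1 base case is level 13 (the tree spans levels 0 through 13, i.e. 14 levels counting the root), so the depth is the number of divisions: log_3(1594323) = 13

The recursion tree depth is log_3(1594323) = 13. At each level, the problem size is divided by 3, so it takes 13 divisions to reduce to a base case of size 1. The algorithm makes 1 recursive call at each level.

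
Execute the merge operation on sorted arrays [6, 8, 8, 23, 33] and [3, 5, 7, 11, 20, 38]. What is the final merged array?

Merging process:

Compare 6 vs 3: take 3 from right. Merged: [3]
Compare 6 vs 5: take 5 from right. Merged: [3, 5]
Compare 6 vs 7: take 6 from left. Merged: [3, 5, 6]
Compare 8 vs 7: take 7 from right. Merged: [3, 5, 6, 7]
Compare 8 vs 11: take 8 from left. Merged: [3, 5, 6, 7, 8]
Compare 8 vs 11: take 8 from left. Merged: [3, 5, 6, 7, 8, 8]
Compare 23 vs 11: take 11 from right. Merged: [3, 5, 6, 7, 8, 8, 11]
Compare 23 vs 20: take 20 from right. Merged: [3, 5, 6, 7, 8, 8, 11, 20]
Compare 23 vs 38: take 23 from left. Merged: [3, 5, 6, 7, 8, 8, 11, 20, 23]
Compare 33 vs 38: take 33 from left. Merged: [3, 5, 6, 7, 8, 8, 11, 20, 23, 33]
Append remaining from right: [38]. Merged: [3, 5, 6, 7, 8, 8, 11, 20, 23, 33, 38]

Final merged array: [3, 5, 6, 7, 8, 8, 11, 20, 23, 33, 38]
Total comparisons: 10

The merged array is [3, 5, 6, 7, 8, 8, 11, 20, 23, 33, 38], requiring 10 comparisons. The merge step runs in O(n) time where n is the total number of elements.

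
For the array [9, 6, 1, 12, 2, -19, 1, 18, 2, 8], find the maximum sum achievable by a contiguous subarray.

Using Kadane's algorithm on [9, 6, 1, 12, 2, -19, 1, 18, 2, 8]:

Scanning through the array:
Position 1 (value 6): max_ending_here = 15, max_so_far = 15
Position 2 (value 1): max_ending_here = 16, max_so_far = 16
Position 3 (value 12): max_ending_here = 28, max_so_far = 28
Position 4 (value 2): max_ending_here = 30, max_so_far = 30
Position 5 (value -19): max_ending_here = 11, max_so_far = 30
Position 6 (value 1): max_ending_here = 12, max_so_far = 30
Position 7 (value 18): max_ending_here = 30, max_so_far = 30
Position 8 (value 2): max_ending_here = 32, max_so_far = 32
Position 9 (value 8): max_ending_here = 40, max_so_far = 40

Maximum subarray: [9, 6, 1, 12, 2, -19, 1, 18, 2, 8]
Maximum sum: 40

The maximum subarray is [9, 6, 1, 12, 2, -19, 1, 18, 2, 8] with sum 40. This subarray runs from index 0 to index 9.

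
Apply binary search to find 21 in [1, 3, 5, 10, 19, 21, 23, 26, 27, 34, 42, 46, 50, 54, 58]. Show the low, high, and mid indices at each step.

Binary search for 21 in [1, 3, 5, 10, 19, 21, 23, 26, 27, 34, 42, 46, 50, 54, 58]:

lo=0, hi=14, mid=7, arr[mid]=26 -> 26 > 21, search left half
lo=0, hi=6, mid=3, arr[mid]=10 -> 10 < 21, search right half
lo=4, hi=6, mid=5, arr[mid]=21 -> Found target at index 5!

Binary search finds 21 at index 5 after 3 comparisons. The search repeatedly halves the search space by comparing with the middle element.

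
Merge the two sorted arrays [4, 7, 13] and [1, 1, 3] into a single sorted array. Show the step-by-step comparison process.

Merging process:

Compare 4 vs 1: take 1 from right. Merged: [1]
Compare 4 vs 1: take 1 from right. Merged: [1, 1]
Compare 4 vs 3: take 3 from right. Merged: [1, 1, 3]
Append remaining from left: [4, 7, 13]. Merged: [1, 1, 3, 4, 7, 13]

Final merged array: [1, 1, 3, 4, 7, 13]
Total comparisons: 3

The merged array is [1, 1, 3, 4, 7, 13], requiring 3 comparisons. The merge step runs in O(n) time where n is the total number of elements.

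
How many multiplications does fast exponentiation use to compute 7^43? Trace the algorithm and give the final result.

Computing 7^43 by squaring (build up from 7^1; each line after the first costs one multiplication):

7^1 = 7
7^2 = (7^1)^2 = 7^2 = 49
7^4 = (7^2)^2 = 49^2 = 2401
7^5 = 7 * 7^4 = 7 * 2401 = 16807
7^10 = (7^5)^2 = 16807^2 = 282475249
7^20 = (7^10)^2 = 282475249^2 = 79792266297612001
7^21 = 7 * 7^20 = 7 * 79792266297612001 = 558545864083284007
7^42 = (7^21)^2 = 558545864083284007^2 = 311973482284542371301330321821976049
7^43 = 7 * 7^42 = 7 * 311973482284542371301330321821976049 = 2183814375991796599109312252753832343

Result: 2183814375991796599109312252753832343
Multiplications needed: 8 (8 lines after 7^1)

7^43 = 2183814375991796599109312252753832343. Using exponentiation by squaring, this requires 8 multiplications. The key idea: if the exponent is even, square the half-power; if odd, multiply by the base once.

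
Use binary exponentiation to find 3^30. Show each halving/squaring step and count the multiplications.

Computing 3^30 by squaring (build up from 3^1; each line after the first costs one multiplication):

3^1 = 3
3^2 = (3^1)^2 = 3^2 = 9
3^3 = 3 * 3^2 = 3 * 9 = 27
3^6 = (3^3)^2 = 27^2 = 729
3^7 = 3 * 3^6 = 3 * 729 = 2187
3^14 = (3^7)^2 = 2187^2 = 4782969
3^15 = 3 * 3^14 = 3 * 4782969 = 14348907
3^30 = (3^15)^2 = 14348907^2 = 205891132094649

Result: 205891132094649
Multiplications needed: 7 (7 lines after 3^1)

3^30 = 205891132094649. Using exponentiation by squaring, this requires 7 multiplications. The key idea: if the exponent is even, square the half-power; if odd, multiply by the base once.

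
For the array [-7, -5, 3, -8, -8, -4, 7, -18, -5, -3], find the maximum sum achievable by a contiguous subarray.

Using Kadane's algorithm on [-7, -5, 3, -8, -8, -4, 7, -18, -5, -3]:

Scanning through the array:
Position 1 (value -5): max_ending_here = -5, max_so_far = -5
Position 2 (value 3): max_ending_here = 3, max_so_far = 3
Position 3 (value -8): max_ending_here = -5, max_so_far = 3
Position 4 (value -8): max_ending_here = -8, max_so_far = 3
Position 5 (value -4): max_ending_here = -4, max_so_far = 3
Position 6 (value 7): max_ending_here = 7, max_so_far = 7
Position 7 (value -18): max_ending_here = -11, max_so_far = 7
Position 8 (value -5): max_ending_here = -5, max_so_far = 7
Position 9 (value -3): max_ending_here = -3, max_so_far = 7

Maximum subarray: [7]
Maximum sum: 7

The maximum subarray is [7] with sum 7. This subarray runs from index 6 to index 6.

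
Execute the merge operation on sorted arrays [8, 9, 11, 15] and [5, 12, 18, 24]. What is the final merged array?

Merging process:

Compare 8 vs 5: take 5 from right. Merged: [5]
Compare 8 vs 12: take 8 from left. Merged: [5, 8]
Compare 9 vs 12: take 9 from left. Merged: [5, 8, 9]
Compare 11 vs 12: take 11 from left. Merged: [5, 8, 9, 11]
Compare 15 vs 12: take 12 from right. Merged: [5, 8, 9, 11, 12]
Compare 15 vs 18: take 15 from left. Merged: [5, 8, 9, 11, 12, 15]
Append remaining from right: [18, 24]. Merged: [5, 8, 9, 11, 12, 15, 18, 24]

Final merged array: [5, 8, 9, 11, 12, 15, 18, 24]
Total comparisons: 6

The merged array is [5, 8, 9, 11, 12, 15, 18, 24], requiring 6 comparisons. The merge step runs in O(n) time where n is the total number of elements.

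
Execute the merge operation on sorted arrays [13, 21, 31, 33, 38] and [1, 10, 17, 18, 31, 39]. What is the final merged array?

Merging process:

Compare 13 vs 1: take 1 from right. Merged: [1]
Compare 13 vs 10: take 10 from right. Merged: [1, 10]
Compare 13 vs 17: take 13 from left. Merged: [1, 10, 13]
Compare 21 vs 17: take 17 from right. Merged: [1, 10, 13, 17]
Compare 21 vs 18: take 18 from right. Merged: [1, 10, 13, 17, 18]
Compare 21 vs 31: take 21 from left. Merged: [1, 10, 13, 17, 18, 21]
Compare 31 vs 31: take 31 from left. Merged: [1, 10, 13, 17, 18, 21, 31]
Compare 33 vs 31: take 31 from right. Merged: [1, 10, 13, 17, 18, 21, 31, 31]
Compare 33 vs 39: take 33 from left. Merged: [1, 10, 13, 17, 18, 21, 31, 31, 33]
Compare 38 vs 39: take 38 from left. Merged: [1, 10, 13, 17, 18, 21, 31, 31, 33, 38]
Append remaining from right: [39]. Merged: [1, 10, 13, 17, 18, 21, 31, 31, 33, 38, 39]

Final merged array: [1, 10, 13, 17, 18, 21, 31, 31, 33, 38, 39]
Total comparisons: 10

The merged array is [1, 10, 13, 17, 18, 21, 31, 31, 33, 38, 39], requiring 10 comparisons. The merge step runs in O(n) time where n is the total number of elements.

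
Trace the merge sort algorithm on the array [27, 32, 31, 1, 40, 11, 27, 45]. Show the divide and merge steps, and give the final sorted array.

Merge sort trace:

Split: [27, 32, 31, 1, 40, 11, 27, 45] -> [27, 32, 31, 1] and [40, 11, 27, 45]
  Split: [27, 32, 31, 1] -> [27, 32] and [31, 1]
    Split: [27, 32] -> [27] and [32]
    Merge: [27] + [32] -> [27, 32]
    Split: [31, 1] -> [31] and [1]
    Merge: [31] + [1] -> [1, 31]
  Merge: [27, 32] + [1, 31] -> [1, 27, 31, 32]
  Split: [40, 11, 27, 45] -> [40, 11] and [27, 45]
    Split: [40, 11] -> [40] and [11]
    Merge: [40] + [11] -> [11, 40]
    Split: [27, 45] -> [27] and [45]
    Merge: [27] + [45] -> [27, 45]
  Merge: [11, 40] + [27, 45] -> [11, 27, 40, 45]
Merge: [1, 27, 31, 32] + [11, 27, 40, 45] -> [1, 11, 27, 27, 31, 32, 40, 45]

Final sorted array: [1, 11, 27, 27, 31, 32, 40, 45]

The merge sort proceeds by recursively splitting the array and merging sorted halves.
After all merges, the sorted array is [1, 11, 27, 27, 31, 32, 40, 45].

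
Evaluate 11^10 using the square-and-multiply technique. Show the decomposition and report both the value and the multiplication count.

Computing 11^10 by squaring (build up from 11^1; each line after the first costs one multiplication):

11^1 = 11
11^2 = (11^1)^2 = 11^2 = 121
11^4 = (11^2)^2 = 121^2 = 14641
11^5 = 11 * 11^4 = 11 * 14641 = 161051
11^10 = (11^5)^2 = 161051^2 = 25937424601

Result: 25937424601
Multiplications needed: 4 (4 lines after 11^1)

11^10 = 25937424601. Using exponentiation by squaring, this requires 4 multiplications. The key idea: if the exponent is even, square the half-power; if odd, multiply by the base once.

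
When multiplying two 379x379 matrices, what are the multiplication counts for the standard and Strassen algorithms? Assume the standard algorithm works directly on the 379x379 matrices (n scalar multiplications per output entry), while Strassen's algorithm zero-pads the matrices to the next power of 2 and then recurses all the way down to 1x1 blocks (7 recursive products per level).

Matrix multiplication for 379x379 matrices:

Strassen's algorithm requires power-of-2 dimensions. Pad 379x379 to 512x512 (next power of 2).

Standard algorithm: 379^3 = 54439939 multiplications
Strassen's algorithm: 7^(log2(512)) = 7^9 = 40353607 multiplications
Savings: 54439939 - 40353607 = 14086332 multiplications

Standard: 54439939 multiplications (379^3). Strassen: 40353607 multiplications (7^9, after padding to 512x512). Strassen reduces 8 recursive multiplications to 7 at each level.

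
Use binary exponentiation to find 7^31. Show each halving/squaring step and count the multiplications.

Computing 7^31 by squaring (build up from 7^1; each line after the first costs one multiplication):

7^1 = 7
7^2 = (7^1)^2 = 7^2 = 49
7^3 = 7 * 7^2 = 7 * 49 = 343
7^6 = (7^3)^2 = 343^2 = 117649
7^7 = 7 * 7^6 = 7 * 117649 = 823543
7^14 = (7^7)^2 = 823543^2 = 678223072849
7^15 = 7 * 7^14 = 7 * 678223072849 = 4747561509943
7^30 = (7^15)^2 = 4747561509943^2 = 22539340290692258087863249
7^31 = 7 * 7^30 = 7 * 22539340290692258087863249 = 157775382034845806615042743

Result: 157775382034845806615042743
Multiplications needed: 8 (8 lines after 7^1)

7^31 = 157775382034845806615042743. Using exponentiation by squaring, this requires 8 multiplications. The key idea: if the exponent is even, square the half-power; if odd, multiply by the base once.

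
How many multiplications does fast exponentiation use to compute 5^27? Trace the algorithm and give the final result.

Computing 5^27 by squaring (build up from 5^1; each line after the first costs one multiplication):

5^1 = 5
5^2 = (5^1)^2 = 5^2 = 25
5^3 = 5 * 5^2 = 5 * 25 = 125
5^6 = (5^3)^2 = 125^2 = 15625
5^12 = (5^6)^2 = 15625^2 = 244140625
5^13 = 5 * 5^12 = 5 * 244140625 = 1220703125
5^26 = (5^13)^2 = 1220703125^2 = 1490116119384765625
5^27 = 5 * 5^26 = 5 * 1490116119384765625 = 7450580596923828125

Result: 7450580596923828125
Multiplications needed: 7 (7 lines after 5^1)

5^27 = 7450580596923828125. Using exponentiation by squaring, this requires 7 multiplications. The key idea: if the exponent is even, square the half-power; if odd, multiply by the base once.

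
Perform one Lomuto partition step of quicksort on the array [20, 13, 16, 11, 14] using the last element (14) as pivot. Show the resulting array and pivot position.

Lomuto partition with pivot = 14:

Initial array: [20, 13, 16, 11, 14]

arr[0]=20 > 14: no swap
arr[1]=13 <= 14: swap with position 0, array becomes [13, 20, 16, 11, 14]
arr[2]=16 > 14: no swap
arr[3]=11 <= 14: swap with position 1, array becomes [13, 11, 16, 20, 14]

Place pivot at position 2: [13, 11, 14, 20, 16]
Pivot position: 2

After partitioning with pivot 14, the array becomes [13, 11, 14, 20, 16]. The pivot is placed at index 2. All elements to the left of the pivot are <= 14, and all elements to the right are > 14.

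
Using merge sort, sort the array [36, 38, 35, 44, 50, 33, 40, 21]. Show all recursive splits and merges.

Merge sort trace:

Split: [36, 38, 35, 44, 50, 33, 40, 21] -> [36, 38, 35, 44] and [50, 33, 40, 21]
  Split: [36, 38, 35, 44] -> [36, 38] and [35, 44]
    Split: [36, 38] -> [36] and [38]
    Merge: [36] + [38] -> [36, 38]
    Split: [35, 44] -> [35] and [44]
    Merge: [35] + [44] -> [35, 44]
  Merge: [36, 38] + [35, 44] -> [35, 36, 38, 44]
  Split: [50, 33, 40, 21] -> [50, 33] and [40, 21]
    Split: [50, 33] -> [50] and [33]
    Merge: [50] + [33] -> [33, 50]
    Split: [40, 21] -> [40] and [21]
    Merge: [40] + [21] -> [21, 40]
  Merge: [33, 50] + [21, 40] -> [21, 33, 40, 50]
Merge: [35, 36, 38, 44] + [21, 33, 40, 50] -> [21, 33, 35, 36, 38, 40, 44, 50]

Final sorted array: [21, 33, 35, 36, 38, 40, 44, 50]

The merge sort proceeds by recursively splitting the array and merging sorted halves.
After all merges, the sorted array is [21, 33, 35, 36, 38, 40, 44, 50].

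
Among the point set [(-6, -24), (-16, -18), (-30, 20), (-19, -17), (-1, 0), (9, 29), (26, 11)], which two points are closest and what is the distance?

Computing all pairwise distances among 7 points:

d((-6, -24), (-16, -18)) = 11.6619
d((-6, -24), (-30, 20)) = 50.1199
d((-6, -24), (-19, -17)) = 14.7648
d((-6, -24), (-1, 0)) = 24.5153
d((-6, -24), (9, 29)) = 55.0818
d((-6, -24), (26, 11)) = 47.4236
d((-16, -18), (-30, 20)) = 40.4969
d((-16, -18), (-19, -17)) = 3.1623 <-- minimum
d((-16, -18), (-1, 0)) = 23.4307
d((-16, -18), (9, 29)) = 53.2353
d((-16, -18), (26, 11)) = 51.0392
d((-30, 20), (-19, -17)) = 38.6005
d((-30, 20), (-1, 0)) = 35.2278
d((-30, 20), (9, 29)) = 40.025
d((-30, 20), (26, 11)) = 56.7186
d((-19, -17), (-1, 0)) = 24.7588
d((-19, -17), (9, 29)) = 53.8516
d((-19, -17), (26, 11)) = 53.0
d((-1, 0), (9, 29)) = 30.6757
d((-1, 0), (26, 11)) = 29.1548
d((9, 29), (26, 11)) = 24.7588

Closest pair: (-16, -18) and (-19, -17) with distance 3.1623

The closest pair is (-16, -18) and (-19, -17) with Euclidean distance 3.1623. For 7 points, brute-force pairwise comparison is shown above. For large n, the divide-and-conquer algorithm (sort by x, recurse on halves, check the dividing strip) achieves O(n log n).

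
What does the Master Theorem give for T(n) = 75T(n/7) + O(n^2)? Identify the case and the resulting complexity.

Master Theorem for T(n) = 75T(n/7) + O(n^2):

a = 75, b = 7, c = 2
log_b(a) = log_7(75) = 2.2187

Case 1: c = 2 < log_7(75) = 2.2187
T(n) = O(n^(log_7 75))

For T(n) = 75T(n/7) + O(n^2): log_7(75) = 2.2187. This is Case 1 of the Master Theorem (c < log_b(a), work dominated by leaves), giving O(n^(log_7 75)).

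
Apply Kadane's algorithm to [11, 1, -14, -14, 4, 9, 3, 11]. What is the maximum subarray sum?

Using Kadane's algorithm on [11, 1, -14, -14, 4, 9, 3, 11]:

Scanning through the array:
Position 1 (value 1): max_ending_here = 12, max_so_far = 12
Position 2 (value -14): max_ending_here = -2, max_so_far = 12
Position 3 (value -14): max_ending_here = -14, max_so_far = 12
Position 4 (value 4): max_ending_here = 4, max_so_far = 12
Position 5 (value 9): max_ending_here = 13, max_so_far = 13
Position 6 (value 3): max_ending_here = 16, max_so_far = 16
Position 7 (value 11): max_ending_here = 27, max_so_far = 27

Maximum subarray: [4, 9, 3, 11]
Maximum sum: 27

The maximum subarray is [4, 9, 3, 11] with sum 27. This subarray runs from index 4 to index 7.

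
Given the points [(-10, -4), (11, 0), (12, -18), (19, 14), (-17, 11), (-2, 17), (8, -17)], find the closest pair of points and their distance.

Computing all pairwise distances among 7 points:

d((-10, -4), (11, 0)) = 21.3776
d((-10, -4), (12, -18)) = 26.0768
d((-10, -4), (19, 14)) = 34.1321
d((-10, -4), (-17, 11)) = 16.5529
d((-10, -4), (-2, 17)) = 22.4722
d((-10, -4), (8, -17)) = 22.2036
d((11, 0), (12, -18)) = 18.0278
d((11, 0), (19, 14)) = 16.1245
d((11, 0), (-17, 11)) = 30.0832
d((11, 0), (-2, 17)) = 21.4009
d((11, 0), (8, -17)) = 17.2627
d((12, -18), (19, 14)) = 32.7567
d((12, -18), (-17, 11)) = 41.0122
d((12, -18), (-2, 17)) = 37.6962
d((12, -18), (8, -17)) = 4.1231 <-- minimum
d((19, 14), (-17, 11)) = 36.1248
d((19, 14), (-2, 17)) = 21.2132
d((19, 14), (8, -17)) = 32.8938
d((-17, 11), (-2, 17)) = 16.1555
d((-17, 11), (8, -17)) = 37.5366
d((-2, 17), (8, -17)) = 35.4401

Closest pair: (12, -18) and (8, -17) with distance 4.1231

The closest pair is (12, -18) and (8, -17) with Euclidean distance 4.1231. For 7 points, brute-force pairwise comparison is shown above. For large n, the divide-and-conquer algorithm (sort by x, recurse on halves, check the dividing strip) achieves O(n log n).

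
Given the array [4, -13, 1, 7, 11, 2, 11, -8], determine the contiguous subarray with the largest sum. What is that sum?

Using Kadane's algorithm on [4, -13, 1, 7, 11, 2, 11, -8]:

Scanning through the array:
Position 1 (value -13): max_ending_here = -9, max_so_far = 4
Position 2 (value 1): max_ending_here = 1, max_so_far = 4
Position 3 (value 7): max_ending_here = 8, max_so_far = 8
Position 4 (value 11): max_ending_here = 19, max_so_far = 19
Position 5 (value 2): max_ending_here = 21, max_so_far = 21
Position 6 (value 11): max_ending_here = 32, max_so_far = 32
Position 7 (value -8): max_ending_here = 24, max_so_far = 32

Maximum subarray: [1, 7, 11, 2, 11]
Maximum sum: 32

The maximum subarray is [1, 7, 11, 2, 11] with sum 32. This subarray runs from index 2 to index 6.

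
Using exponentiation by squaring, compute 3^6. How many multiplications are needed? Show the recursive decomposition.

Computing 3^6 by squaring (build up from 3^1; each line after the first costs one multiplication):

3^1 = 3
3^2 = (3^1)^2 = 3^2 = 9
3^3 = 3 * 3^2 = 3 * 9 = 27
3^6 = (3^3)^2 = 27^2 = 729

Result: 729
Multiplications needed: 3 (3 lines after 3^1)

3^6 = 729. Using exponentiation by squaring, this requires 3 multiplications. The key idea: if the exponent is even, square the half-power; if odd, multiply by the base once.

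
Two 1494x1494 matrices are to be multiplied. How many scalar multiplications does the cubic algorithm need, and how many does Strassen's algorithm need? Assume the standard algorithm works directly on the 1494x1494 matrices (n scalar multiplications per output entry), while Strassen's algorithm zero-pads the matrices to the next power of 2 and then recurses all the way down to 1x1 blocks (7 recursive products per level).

Matrix multiplication for 1494x1494 matrices:

Strassen's algorithm requires power-of-2 dimensions. Pad 1494x1494 to 2048x2048 (next power of 2).

Standard algorithm: 1494^3 = 3334661784 multiplications
Strassen's algorithm: 7^(log2(2048)) = 7^11 = 1977326743 multiplications
Savings: 3334661784 - 1977326743 = 1357335041 multiplications

Standard: 3334661784 multiplications (1494^3). Strassen: 1977326743 multiplications (7^11, after padding to 2048x2048). Strassen reduces 8 recursive multiplications to 7 at each level.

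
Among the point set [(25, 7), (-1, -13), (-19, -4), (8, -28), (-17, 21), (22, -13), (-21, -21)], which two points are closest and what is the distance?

Computing all pairwise distances among 7 points:

d((25, 7), (-1, -13)) = 32.8024
d((25, 7), (-19, -4)) = 45.3542
d((25, 7), (8, -28)) = 38.9102
d((25, 7), (-17, 21)) = 44.2719
d((25, 7), (22, -13)) = 20.2237
d((25, 7), (-21, -21)) = 53.8516
d((-1, -13), (-19, -4)) = 20.1246
d((-1, -13), (8, -28)) = 17.4929
d((-1, -13), (-17, 21)) = 37.5766
d((-1, -13), (22, -13)) = 23.0
d((-1, -13), (-21, -21)) = 21.5407
d((-19, -4), (8, -28)) = 36.1248
d((-19, -4), (-17, 21)) = 25.0799
d((-19, -4), (22, -13)) = 41.9762
d((-19, -4), (-21, -21)) = 17.1172 <-- minimum
d((8, -28), (-17, 21)) = 55.0091
d((8, -28), (22, -13)) = 20.5183
d((8, -28), (-21, -21)) = 29.8329
d((-17, 21), (22, -13)) = 51.7397
d((-17, 21), (-21, -21)) = 42.19
d((22, -13), (-21, -21)) = 43.7379

Closest pair: (-19, -4) and (-21, -21) with distance 17.1172

The closest pair is (-19, -4) and (-21, -21) with Euclidean distance 17.1172. For 7 points, brute-force pairwise comparison is shown above. For large n, the divide-and-conquer algorithm (sort by x, recurse on halves, check the dividing strip) achieves O(n log n).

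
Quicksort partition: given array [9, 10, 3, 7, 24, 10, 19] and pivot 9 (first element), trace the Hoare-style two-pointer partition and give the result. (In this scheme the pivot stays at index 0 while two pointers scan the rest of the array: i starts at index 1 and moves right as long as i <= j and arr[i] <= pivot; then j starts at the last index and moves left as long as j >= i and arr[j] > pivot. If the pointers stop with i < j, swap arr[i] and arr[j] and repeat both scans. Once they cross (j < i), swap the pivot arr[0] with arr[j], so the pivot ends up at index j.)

Hoare-style two-pointer partition with pivot = 9:

Initial array: [9, 10, 3, 7, 24, 10, 19]

Pointers start at i = 1, j = 6.
i stops at index 1 (arr[1]=10 > 9), j stops at index 3 (arr[3]=7 <= 9): swap arr[1] and arr[3], array becomes [9, 7, 3, 10, 24, 10, 19]
i ends at 3, j ends at 2: the pointers have crossed (j < i), so scanning stops.

Swap pivot arr[0] with arr[2] to place pivot at position 2: [3, 7, 9, 10, 24, 10, 19]
Pivot position: 2

After partitioning with pivot 9, the array becomes [3, 7, 9, 10, 24, 10, 19]. The pivot is placed at index 2. All elements to the left of the pivot are <= 9, and all elements to the right are > 9.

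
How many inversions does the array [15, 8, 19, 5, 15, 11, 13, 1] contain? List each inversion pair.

Finding inversions in [15, 8, 19, 5, 15, 11, 13, 1]:

(0, 1): arr[0]=15 > arr[1]=8
(0, 3): arr[0]=15 > arr[3]=5
(0, 5): arr[0]=15 > arr[5]=11
(0, 6): arr[0]=15 > arr[6]=13
(0, 7): arr[0]=15 > arr[7]=1
(1, 3): arr[1]=8 > arr[3]=5
(1, 7): arr[1]=8 > arr[7]=1
(2, 3): arr[2]=19 > arr[3]=5
(2, 4): arr[2]=19 > arr[4]=15
(2, 5): arr[2]=19 > arr[5]=11
(2, 6): arr[2]=19 > arr[6]=13
(2, 7): arr[2]=19 > arr[7]=1
(3, 7): arr[3]=5 > arr[7]=1
(4, 5): arr[4]=15 > arr[5]=11
(4, 6): arr[4]=15 > arr[6]=13
(4, 7): arr[4]=15 > arr[7]=1
(5, 7): arr[5]=11 > arr[7]=1
(6, 7): arr[6]=13 > arr[7]=1

Total inversions: 18

The array has 18 inversion(s): (0,1), (0,3), (0,5), (0,6), (0,7), (1,3), (1,7), (2,3), (2,4), (2,5), (2,6), (2,7), (3,7), (4,5), (4,6), (4,7), (5,7), (6,7). Each pair (i,j) satisfies i < j and arr[i] > arr[j].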